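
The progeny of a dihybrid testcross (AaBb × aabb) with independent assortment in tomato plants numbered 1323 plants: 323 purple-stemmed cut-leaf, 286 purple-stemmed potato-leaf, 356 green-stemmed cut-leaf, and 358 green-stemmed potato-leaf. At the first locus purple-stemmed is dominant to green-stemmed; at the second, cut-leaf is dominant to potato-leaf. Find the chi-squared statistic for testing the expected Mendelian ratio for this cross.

A dihybrid testcross with independent assortment gives a 1:1:1:1 ratio.
Under the 1:1:1:1 hypothesis (Σ ratio = 4, N = 1323):
  purple-stemmed cut-leaf: 1323 × 1/4 = 330.75
  purple-stemmed potato-leaf: 1323 × 1/4 = 330.75
  green-stemmed cut-leaf: 1323 × 1/4 = 330.75
  green-stemmed potato-leaf: 1323 × 1/4 = 330.75
χ² = Σ (O − E)² / E
  purple-stemmed cut-leaf: (323 − 330.75)² / 330.75 = 0.1816
  purple-stemmed potato-leaf: (286 − 330.75)² / 330.75 = 6.0546
  green-stemmed cut-leaf: (356 − 330.75)² / 330.75 = 1.9276
  green-stemmed potato-leaf: (358 − 330.75)² / 330.75 = 2.2451
χ² = 0.1816 + 6.0546 + 1.9276 + 2.2451 = 10.4089 ≈ 10.409

10.409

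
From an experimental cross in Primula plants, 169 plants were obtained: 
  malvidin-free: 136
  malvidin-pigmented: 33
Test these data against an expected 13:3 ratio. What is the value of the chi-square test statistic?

0.067

Total ratio parts = 16. Expected numbers out of 169:
  malvidin-free: 169 × 13/16 = 137.3125
  malvidin-pigmented: 169 × 3/16 = 31.6875
χ² = Σ (O − E)² / E
  malvidin-free: (136 − 137.3125)² / 137.3125 = 0.0125
  malvidin-pigmented: (33 − 31.6875)² / 31.6875 = 0.0544
χ² = 0.0125 + 0.0544 = 0.0669 ≈ 0.067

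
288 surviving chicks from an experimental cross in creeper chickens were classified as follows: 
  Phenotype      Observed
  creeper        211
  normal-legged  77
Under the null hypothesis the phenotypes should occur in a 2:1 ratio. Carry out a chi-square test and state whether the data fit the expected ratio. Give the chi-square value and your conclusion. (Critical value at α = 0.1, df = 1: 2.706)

Expected counts for N = 288 under a 2:1 ratio (total parts = 3):
  creeper: 288 × 2/3 = 192
  normal-legged: 288 × 1/3 = 96
χ² = Σ (O − E)² / E
  creeper: (211 − 192)² / 192 = 1.8802
  normal-legged: (77 − 96)² / 96 = 3.7604
χ² = 1.8802 + 3.7604 = 5.6406 ≈ 5.641
Degrees of freedom = 2 − 1 = 1; critical value at α = 0.1 is 2.706.
Since 5.641 > 2.706, we reject the null hypothesis — the data do not fit the 2:1 ratio.

5.641; not consistent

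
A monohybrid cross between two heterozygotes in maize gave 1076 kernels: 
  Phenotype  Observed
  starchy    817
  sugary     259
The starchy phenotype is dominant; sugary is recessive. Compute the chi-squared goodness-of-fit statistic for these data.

0.496

For a monohybrid cross between heterozygotes with complete dominance, the expected phenotypic ratio is 3:1.
Expected counts for N = 1076 under a 3:1 ratio (total parts = 4):
  starchy: 1076 × 3/4 = 807
  sugary: 1076 × 1/4 = 269
χ² = Σ (O − E)² / E
  starchy: (817 − 807)² / 807 = 0.1239
  sugary: (259 − 269)² / 269 = 0.3717
χ² = 0.1239 + 0.3717 = 0.4956 ≈ 0.496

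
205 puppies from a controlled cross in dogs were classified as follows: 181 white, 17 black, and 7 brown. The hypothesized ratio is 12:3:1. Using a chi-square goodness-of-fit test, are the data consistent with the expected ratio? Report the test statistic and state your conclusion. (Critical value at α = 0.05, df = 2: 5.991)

19.423; not consistent

Under the 12:3:1 hypothesis (Σ ratio = 16, N = 205):
  white: 205 × 12/16 = 153.75
  black: 205 × 3/16 = 38.4375
  brown: 205 × 1/16 = 12.8125
χ² = Σ (O − E)² / E
  white: (181 − 153.75)² / 153.75 = 4.8297
  black: (17 − 38.4375)² / 38.4375 = 11.9562
  brown: (7 − 12.8125)² / 12.8125 = 2.6369
χ² = 4.8297 + 11.9562 + 2.6369 = 19.4228 ≈ 19.423
Degrees of freedom = 3 − 1 = 2; critical value at α = 0.05 is 5.991.
Since 19.423 > 5.991, we reject the null hypothesis — the data do not fit the 12:3:1 ratio.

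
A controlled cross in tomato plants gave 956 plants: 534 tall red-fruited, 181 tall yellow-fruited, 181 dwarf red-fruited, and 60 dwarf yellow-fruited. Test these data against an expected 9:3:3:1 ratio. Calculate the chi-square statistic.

0.061

The 9:3:3:1 ratio has 16 parts, so with N = 956 the expected counts are:
  tall red-fruited: 956 × 9/16 = 537.75
  tall yellow-fruited: 956 × 3/16 = 179.25
  dwarf red-fruited: 956 × 3/16 = 179.25
  dwarf yellow-fruited: 956 × 1/16 = 59.75
χ² = Σ (O − E)² / E
  tall red-fruited: (534 − 537.75)² / 537.75 = 0.0262
  tall yellow-fruited: (181 − 179.25)² / 179.25 = 0.0171
  dwarf red-fruited: (181 − 179.25)² / 179.25 = 0.0171
  dwarf yellow-fruited: (60 − 59.75)² / 59.75 = 0.0010
χ² = 0.0262 + 0.0171 + 0.0171 + 0.0010 = 0.0614 ≈ 0.061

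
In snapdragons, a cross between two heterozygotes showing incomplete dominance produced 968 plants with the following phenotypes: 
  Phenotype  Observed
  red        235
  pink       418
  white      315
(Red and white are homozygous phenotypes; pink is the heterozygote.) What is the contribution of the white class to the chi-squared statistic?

With incomplete dominance, a heterozygote × heterozygote cross gives a 1:2:1 phenotypic ratio.
Under the 1:2:1 hypothesis (Σ ratio = 4, N = 968):
  red: 968 × 1/4 = 242
  pink: 968 × 2/4 = 484
  white: 968 × 1/4 = 242
Contribution of white: (315 − 242)² / 242 = 22.0207

22.021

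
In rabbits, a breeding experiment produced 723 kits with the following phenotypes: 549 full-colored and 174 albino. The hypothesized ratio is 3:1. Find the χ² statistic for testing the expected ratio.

Under the 3:1 hypothesis (Σ ratio = 4, N = 723):
  full-colored: 723 × 3/4 = 542.25
  albino: 723 × 1/4 = 180.75
χ² = Σ (O − E)² / E
  full-colored: (549 − 542.25)² / 542.25 = 0.0840
  albino: (174 − 180.75)² / 180.75 = 0.2521
χ² = 0.0840 + 0.2521 = 0.3361 ≈ 0.336

0.336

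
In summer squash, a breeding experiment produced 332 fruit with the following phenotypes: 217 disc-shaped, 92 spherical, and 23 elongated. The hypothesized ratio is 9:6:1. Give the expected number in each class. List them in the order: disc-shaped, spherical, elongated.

Total ratio parts = 16. Expected numbers out of 332:
  disc-shaped: 332 × 9/16 = 186.75
  spherical: 332 × 6/16 = 124.5
  elongated: 332 × 1/16 = 20.75

186.75, 124.5, 20.75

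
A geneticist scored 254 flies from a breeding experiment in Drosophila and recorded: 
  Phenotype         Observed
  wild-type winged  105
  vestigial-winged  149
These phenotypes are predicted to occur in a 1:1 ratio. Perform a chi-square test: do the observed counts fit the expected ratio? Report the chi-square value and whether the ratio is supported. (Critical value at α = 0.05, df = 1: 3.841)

The 1:1 ratio has 2 parts, so with N = 254 the expected counts are:
  wild-type winged: 254 × 1/2 = 127
  vestigial-winged: 254 × 1/2 = 127
χ² = Σ (O − E)² / E
  wild-type winged: (105 − 127)² / 127 = 3.8110
  vestigial-winged: (149 − 127)² / 127 = 3.8110
χ² = 3.8110 + 3.8110 = 7.622
Degrees of freedom = 2 − 1 = 1; critical value at α = 0.05 is 3.841.
Since 7.622 > 3.841, we reject the null hypothesis — the data do not fit the 1:1 ratio.

7.622; not consistent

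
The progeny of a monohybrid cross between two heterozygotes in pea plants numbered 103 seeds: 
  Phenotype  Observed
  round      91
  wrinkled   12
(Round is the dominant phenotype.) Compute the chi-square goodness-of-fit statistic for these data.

For a monohybrid cross between heterozygotes with complete dominance, the expected phenotypic ratio is 3:1.
Expected counts for N = 103 under a 3:1 ratio (total parts = 4):
  round: 103 × 3/4 = 77.25
  wrinkled: 103 × 1/4 = 25.75
χ² = Σ (O − E)² / E
  round: (91 − 77.25)² / 77.25 = 2.4474
  wrinkled: (12 − 25.75)² / 25.75 = 7.3422
χ² = 2.4474 + 7.3422 = 9.7896 ≈ 9.790

9.790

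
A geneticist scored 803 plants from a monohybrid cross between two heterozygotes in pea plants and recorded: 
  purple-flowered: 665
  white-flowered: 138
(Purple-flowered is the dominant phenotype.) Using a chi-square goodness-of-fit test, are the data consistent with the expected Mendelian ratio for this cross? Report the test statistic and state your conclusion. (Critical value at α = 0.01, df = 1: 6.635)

For a monohybrid cross between heterozygotes with complete dominance, the expected phenotypic ratio is 3:1.
The 3:1 ratio has 4 parts, so with N = 803 the expected counts are:
  purple-flowered: 803 × 3/4 = 602.25
  white-flowered: 803 × 1/4 = 200.75
χ² = Σ (O − E)² / E
  purple-flowered: (665 − 602.25)² / 602.25 = 6.5381
  white-flowered: (138 − 200.75)² / 200.75 = 19.6143
χ² = 6.5381 + 19.6143 = 26.1524 ≈ 26.152
Degrees of freedom = 2 − 1 = 1; critical value at α = 0.01 is 6.635.
Since 26.152 > 6.635, we reject the null hypothesis — the data do not fit the 3:1 ratio.

26.152; not consistent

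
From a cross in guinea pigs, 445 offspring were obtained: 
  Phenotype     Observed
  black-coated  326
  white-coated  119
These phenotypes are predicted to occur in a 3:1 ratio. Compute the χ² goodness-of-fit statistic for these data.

0.720

Under the 3:1 hypothesis (Σ ratio = 4, N = 445):
  black-coated: 445 × 3/4 = 333.75
  white-coated: 445 × 1/4 = 111.25
χ² = Σ (O − E)² / E
  black-coated: (326 − 333.75)² / 333.75 = 0.1800
  white-coated: (119 − 111.25)² / 111.25 = 0.5399
χ² = 0.1800 + 0.5399 = 0.7199 ≈ 0.720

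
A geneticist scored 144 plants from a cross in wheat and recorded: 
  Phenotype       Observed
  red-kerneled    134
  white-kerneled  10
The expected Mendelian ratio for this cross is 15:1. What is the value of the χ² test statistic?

0.119

The 15:1 ratio has 16 parts, so with N = 144 the expected counts are:
  red-kerneled: 144 × 15/16 = 135
  white-kerneled: 144 × 1/16 = 9
χ² = Σ (O − E)² / E
  red-kerneled: (134 − 135)² / 135 = 0.0074
  white-kerneled: (10 − 9)² / 9 = 0.1111
χ² = 0.0074 + 0.1111 = 0.1185 ≈ 0.119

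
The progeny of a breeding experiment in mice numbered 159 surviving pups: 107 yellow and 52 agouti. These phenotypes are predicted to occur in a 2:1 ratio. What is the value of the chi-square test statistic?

The 2:1 ratio has 3 parts, so with N = 159 the expected counts are:
  yellow: 159 × 2/3 = 106
  agouti: 159 × 1/3 = 53
χ² = Σ (O − E)² / E
  yellow: (107 − 106)² / 106 = 0.0094
  agouti: (52 − 53)² / 53 = 0.0189
χ² = 0.0094 + 0.0189 = 0.0283 ≈ 0.028

0.028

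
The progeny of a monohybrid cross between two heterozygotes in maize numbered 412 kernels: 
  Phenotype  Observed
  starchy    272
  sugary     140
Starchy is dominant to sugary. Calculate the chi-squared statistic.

17.722

For a monohybrid cross between heterozygotes with complete dominance, the expected phenotypic ratio is 3:1.
Under the 3:1 hypothesis (Σ ratio = 4, N = 412):
  starchy: 412 × 3/4 = 309
  sugary: 412 × 1/4 = 103
χ² = Σ (O − E)² / E
  starchy: (272 − 309)² / 309 = 4.4304
  sugary: (140 − 103)² / 103 = 13.2913
χ² = 4.4304 + 13.2913 = 17.7217 ≈ 17.722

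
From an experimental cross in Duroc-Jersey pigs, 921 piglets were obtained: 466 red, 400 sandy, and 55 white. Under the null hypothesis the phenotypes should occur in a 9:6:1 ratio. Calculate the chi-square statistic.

Expected counts for N = 921 under a 9:6:1 ratio (total parts = 16):
  red: 921 × 9/16 = 518.0625
  sandy: 921 × 6/16 = 345.375
  white: 921 × 1/16 = 57.5625
χ² = Σ (O − E)² / E
  red: (466 − 518.0625)² / 518.0625 = 5.2320
  sandy: (400 − 345.375)² / 345.375 = 8.6396
  white: (55 − 57.5625)² / 57.5625 = 0.1141
χ² = 5.2320 + 8.6396 + 0.1141 = 13.9857 ≈ 13.986

13.986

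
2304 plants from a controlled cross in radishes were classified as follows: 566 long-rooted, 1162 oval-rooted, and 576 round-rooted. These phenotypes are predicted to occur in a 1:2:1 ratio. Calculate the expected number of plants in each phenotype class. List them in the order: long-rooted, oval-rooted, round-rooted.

576, 1152, 576

The 1:2:1 ratio has 4 parts, so with N = 2304 the expected counts are:
  long-rooted: 2304 × 1/4 = 576
  oval-rooted: 2304 × 2/4 = 1152
  round-rooted: 2304 × 1/4 = 576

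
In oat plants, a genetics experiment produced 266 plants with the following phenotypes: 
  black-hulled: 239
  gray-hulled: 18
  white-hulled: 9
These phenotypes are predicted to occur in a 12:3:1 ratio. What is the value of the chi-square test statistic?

31.689

The 12:3:1 ratio has 16 parts, so with N = 266 the expected counts are:
  black-hulled: 266 × 12/16 = 199.5
  gray-hulled: 266 × 3/16 = 49.875
  white-hulled: 266 × 1/16 = 16.625
χ² = Σ (O − E)² / E
  black-hulled: (239 − 199.5)² / 199.5 = 7.8208
  gray-hulled: (18 − 49.875)² / 49.875 = 20.3712
  white-hulled: (9 − 16.625)² / 16.625 = 3.4972
χ² = 7.8208 + 20.3712 + 3.4972 = 31.6892 ≈ 31.689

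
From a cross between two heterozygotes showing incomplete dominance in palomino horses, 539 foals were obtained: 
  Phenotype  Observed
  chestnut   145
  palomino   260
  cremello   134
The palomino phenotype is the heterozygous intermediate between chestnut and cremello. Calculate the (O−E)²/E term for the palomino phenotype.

With incomplete dominance, a heterozygote × heterozygote cross gives a 1:2:1 phenotypic ratio.
The 1:2:1 ratio has 4 parts, so with N = 539 the expected counts are:
  chestnut: 539 × 1/4 = 134.75
  palomino: 539 × 2/4 = 269.5
  cremello: 539 × 1/4 = 134.75
Contribution of palomino: (260 − 269.5)² / 269.5 = 0.3349

0.335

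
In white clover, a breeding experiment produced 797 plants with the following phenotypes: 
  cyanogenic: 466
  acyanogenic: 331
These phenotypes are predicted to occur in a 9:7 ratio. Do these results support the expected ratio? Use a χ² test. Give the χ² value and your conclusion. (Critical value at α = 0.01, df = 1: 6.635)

1.595; consistent

The 9:7 ratio has 16 parts, so with N = 797 the expected counts are:
  cyanogenic: 797 × 9/16 = 448.3125
  acyanogenic: 797 × 7/16 = 348.6875
χ² = Σ (O − E)² / E
  cyanogenic: (466 − 448.3125)² / 448.3125 = 0.6978
  acyanogenic: (331 − 348.6875)² / 348.6875 = 0.8972
χ² = 0.6978 + 0.8972 = 1.595
Degrees of freedom = 2 − 1 = 1; critical value at α = 0.01 is 6.635.
Since 1.595 < 6.635, we fail to reject the null hypothesis — the data are consistent with the 9:7 ratio.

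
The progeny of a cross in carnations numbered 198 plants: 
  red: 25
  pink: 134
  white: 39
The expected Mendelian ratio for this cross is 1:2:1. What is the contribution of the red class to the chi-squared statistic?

12.126

Expected counts for N = 198 under a 1:2:1 ratio (total parts = 4):
  red: 198 × 1/4 = 49.5
  pink: 198 × 2/4 = 99
  white: 198 × 1/4 = 49.5
Contribution of red: (25 − 49.5)² / 49.5 = 12.1263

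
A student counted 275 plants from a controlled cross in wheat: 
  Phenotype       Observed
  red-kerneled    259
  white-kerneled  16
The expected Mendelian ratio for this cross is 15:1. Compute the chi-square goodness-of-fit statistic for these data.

0.088

The 15:1 ratio has 16 parts, so with N = 275 the expected counts are:
  red-kerneled: 275 × 15/16 = 257.8125
  white-kerneled: 275 × 1/16 = 17.1875
χ² = Σ (O − E)² / E
  red-kerneled: (259 − 257.8125)² / 257.8125 = 0.0055
  white-kerneled: (16 − 17.1875)² / 17.1875 = 0.0820
χ² = 0.0055 + 0.0820 = 0.0875 ≈ 0.088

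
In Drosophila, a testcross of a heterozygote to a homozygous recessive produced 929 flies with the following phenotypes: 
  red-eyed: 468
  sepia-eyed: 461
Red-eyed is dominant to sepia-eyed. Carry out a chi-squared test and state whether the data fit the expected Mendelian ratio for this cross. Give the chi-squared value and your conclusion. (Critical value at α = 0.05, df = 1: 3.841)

A testcross of a heterozygote (Aa × aa) gives a 1:1 phenotypic ratio.
Total ratio parts = 2. Expected numbers out of 929:
  red-eyed: 929 × 1/2 = 464.5
  sepia-eyed: 929 × 1/2 = 464.5
χ² = Σ (O − E)² / E
  red-eyed: (468 − 464.5)² / 464.5 = 0.0264
  sepia-eyed: (461 − 464.5)² / 464.5 = 0.0264
χ² = 0.0264 + 0.0264 = 0.0528 ≈ 0.053
Degrees of freedom = 2 − 1 = 1; critical value at α = 0.05 is 3.841.
Since 0.053 < 3.841, we fail to reject the null hypothesis — the data are consistent with the 1:1 ratio.

0.053; consistent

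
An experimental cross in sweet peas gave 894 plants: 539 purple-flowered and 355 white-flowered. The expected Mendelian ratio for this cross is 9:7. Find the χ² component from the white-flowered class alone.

3.337

Total ratio parts = 16. Expected numbers out of 894:
  purple-flowered: 894 × 9/16 = 502.875
  white-flowered: 894 × 7/16 = 391.125
Contribution of white-flowered: (355 − 391.125)² / 391.125 = 3.3366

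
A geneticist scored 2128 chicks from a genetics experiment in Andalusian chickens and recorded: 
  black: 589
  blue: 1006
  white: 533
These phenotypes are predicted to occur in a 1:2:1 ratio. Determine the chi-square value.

9.271

Under the 1:2:1 hypothesis (Σ ratio = 4, N = 2128):
  black: 2128 × 1/4 = 532
  blue: 2128 × 2/4 = 1064
  white: 2128 × 1/4 = 532
χ² = Σ (O − E)² / E
  black: (589 − 532)² / 532 = 6.1071
  blue: (1006 − 1064)² / 1064 = 3.1617
  white: (533 − 532)² / 532 = 0.0019
χ² = 6.1071 + 3.1617 + 0.0019 = 9.2707 ≈ 9.271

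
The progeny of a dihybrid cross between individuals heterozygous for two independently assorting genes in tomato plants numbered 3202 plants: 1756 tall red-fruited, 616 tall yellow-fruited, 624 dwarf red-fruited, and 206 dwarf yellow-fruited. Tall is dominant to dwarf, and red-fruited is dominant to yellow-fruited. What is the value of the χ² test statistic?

A dihybrid F₂ with independent assortment and complete dominance at both loci gives a 9:3:3:1 phenotypic ratio.
Under the 9:3:3:1 hypothesis (Σ ratio = 16, N = 3202):
  tall red-fruited: 3202 × 9/16 = 1801.125
  tall yellow-fruited: 3202 × 3/16 = 600.375
  dwarf red-fruited: 3202 × 3/16 = 600.375
  dwarf yellow-fruited: 3202 × 1/16 = 200.125
χ² = Σ (O − E)² / E
  tall red-fruited: (1756 − 1801.125)² / 1801.125 = 1.1306
  tall yellow-fruited: (616 − 600.375)² / 600.375 = 0.4066
  dwarf red-fruited: (624 − 600.375)² / 600.375 = 0.9297
  dwarf yellow-fruited: (206 − 200.125)² / 200.125 = 0.1725
χ² = 1.1306 + 0.4066 + 0.9297 + 0.1725 = 2.6394 ≈ 2.639

2.639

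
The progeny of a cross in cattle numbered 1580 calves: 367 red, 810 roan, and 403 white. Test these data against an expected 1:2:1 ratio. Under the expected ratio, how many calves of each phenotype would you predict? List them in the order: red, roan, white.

Under the 1:2:1 hypothesis (Σ ratio = 4, N = 1580):
  red: 1580 × 1/4 = 395
  roan: 1580 × 2/4 = 790
  white: 1580 × 1/4 = 395

395, 790, 395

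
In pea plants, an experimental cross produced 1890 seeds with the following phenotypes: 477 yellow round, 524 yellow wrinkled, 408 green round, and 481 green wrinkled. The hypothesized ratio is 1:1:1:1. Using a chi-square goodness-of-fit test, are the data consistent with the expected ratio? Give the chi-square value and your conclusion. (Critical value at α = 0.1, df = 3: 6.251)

Total ratio parts = 4. Expected numbers out of 1890:
  yellow round: 1890 × 1/4 = 472.5
  yellow wrinkled: 1890 × 1/4 = 472.5
  green round: 1890 × 1/4 = 472.5
  green wrinkled: 1890 × 1/4 = 472.5
χ² = Σ (O − E)² / E
  yellow round: (477 − 472.5)² / 472.5 = 0.0429
  yellow wrinkled: (524 − 472.5)² / 472.5 = 5.6132
  green round: (408 − 472.5)² / 472.5 = 8.8048
  green wrinkled: (481 − 472.5)² / 472.5 = 0.1529
χ² = 0.0429 + 5.6132 + 8.8048 + 0.1529 = 14.6138 ≈ 14.614
Degrees of freedom = 4 − 1 = 3; critical value at α = 0.1 is 6.251.
Since 14.614 > 6.251, we reject the null hypothesis — the data do not fit the 1:1:1:1 ratio.

14.614; not consistent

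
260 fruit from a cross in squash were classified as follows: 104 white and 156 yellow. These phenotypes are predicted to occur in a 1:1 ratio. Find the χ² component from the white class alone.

5.200

Total ratio parts = 2. Expected numbers out of 260:
  white: 260 × 1/2 = 130
  yellow: 260 × 1/2 = 130
Contribution of white: (104 − 130)² / 130 = 5.2000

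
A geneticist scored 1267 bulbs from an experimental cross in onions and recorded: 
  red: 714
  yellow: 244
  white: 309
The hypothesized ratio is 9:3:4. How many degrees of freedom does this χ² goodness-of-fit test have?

A goodness-of-fit test with 3 phenotype classes has df = 3 − 1 = 2.

2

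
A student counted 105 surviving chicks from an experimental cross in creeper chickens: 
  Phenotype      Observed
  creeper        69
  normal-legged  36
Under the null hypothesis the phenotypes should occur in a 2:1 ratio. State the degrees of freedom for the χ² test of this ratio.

1

A goodness-of-fit test with 2 phenotype classes has df = 2 − 1 = 1.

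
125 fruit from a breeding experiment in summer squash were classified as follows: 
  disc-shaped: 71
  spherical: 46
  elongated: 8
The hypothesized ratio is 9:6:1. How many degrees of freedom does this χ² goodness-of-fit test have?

A goodness-of-fit test with 3 phenotype classes has df = 3 − 1 = 2.

2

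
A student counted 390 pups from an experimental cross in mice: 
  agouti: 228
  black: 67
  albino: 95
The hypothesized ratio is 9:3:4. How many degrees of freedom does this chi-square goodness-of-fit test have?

A goodness-of-fit test with 3 phenotype classes has df = 3 − 1 = 2.

2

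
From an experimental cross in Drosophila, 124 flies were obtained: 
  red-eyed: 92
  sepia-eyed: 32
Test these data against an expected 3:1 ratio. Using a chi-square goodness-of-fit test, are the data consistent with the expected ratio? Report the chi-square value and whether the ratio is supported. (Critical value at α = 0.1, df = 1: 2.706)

0.043; consistent

Expected counts for N = 124 under a 3:1 ratio (total parts = 4):
  red-eyed: 124 × 3/4 = 93
  sepia-eyed: 124 × 1/4 = 31
χ² = Σ (O − E)² / E
  red-eyed: (92 − 93)² / 93 = 0.0108
  sepia-eyed: (32 − 31)² / 31 = 0.0323
χ² = 0.0108 + 0.0323 = 0.0431 ≈ 0.043
Degrees of freedom = 2 − 1 = 1; critical value at α = 0.1 is 2.706.
Since 0.043 < 2.706, we fail to reject the null hypothesis — the data are consistent with the 3:1 ratio.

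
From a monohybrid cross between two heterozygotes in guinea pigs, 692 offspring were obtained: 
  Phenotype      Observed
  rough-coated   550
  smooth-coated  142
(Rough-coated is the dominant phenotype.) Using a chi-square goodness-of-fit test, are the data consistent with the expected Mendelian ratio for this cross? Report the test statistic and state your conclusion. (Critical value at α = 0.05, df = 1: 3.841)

For a monohybrid cross between heterozygotes with complete dominance, the expected phenotypic ratio is 3:1.
Expected counts for N = 692 under a 3:1 ratio (total parts = 4):
  rough-coated: 692 × 3/4 = 519
  smooth-coated: 692 × 1/4 = 173
χ² = Σ (O − E)² / E
  rough-coated: (550 − 519)² / 519 = 1.8516
  smooth-coated: (142 − 173)² / 173 = 5.5549
χ² = 1.8516 + 5.5549 = 7.4065 ≈ 7.407
Degrees of freedom = 2 − 1 = 1; critical value at α = 0.05 is 3.841.
Since 7.407 > 3.841, we reject the null hypothesis — the data do not fit the 3:1 ratio.

7.407; not consistent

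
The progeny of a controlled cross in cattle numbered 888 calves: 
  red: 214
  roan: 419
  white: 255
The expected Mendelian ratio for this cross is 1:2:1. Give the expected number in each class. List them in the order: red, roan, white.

Total ratio parts = 4. Expected numbers out of 888:
  red: 888 × 1/4 = 222
  roan: 888 × 2/4 = 444
  white: 888 × 1/4 = 222

222, 444, 222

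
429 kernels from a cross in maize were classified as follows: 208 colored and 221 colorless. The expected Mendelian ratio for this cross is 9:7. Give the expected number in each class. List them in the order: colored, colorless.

Expected counts for N = 429 under a 9:7 ratio (total parts = 16):
  colored: 429 × 9/16 = 241.3125
  colorless: 429 × 7/16 = 187.6875

241.3125, 187.6875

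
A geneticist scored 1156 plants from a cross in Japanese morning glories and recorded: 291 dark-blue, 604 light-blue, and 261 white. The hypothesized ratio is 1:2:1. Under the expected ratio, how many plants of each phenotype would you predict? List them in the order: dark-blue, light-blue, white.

289, 578, 289

Total ratio parts = 4. Expected numbers out of 1156:
  dark-blue: 1156 × 1/4 = 289
  light-blue: 1156 × 2/4 = 578
  white: 1156 × 1/4 = 289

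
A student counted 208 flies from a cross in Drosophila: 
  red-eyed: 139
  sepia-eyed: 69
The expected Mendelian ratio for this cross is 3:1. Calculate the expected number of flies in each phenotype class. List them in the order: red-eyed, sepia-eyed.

Expected counts for N = 208 under a 3:1 ratio (total parts = 4):
  red-eyed: 208 × 3/4 = 156
  sepia-eyed: 208 × 1/4 = 52

156, 52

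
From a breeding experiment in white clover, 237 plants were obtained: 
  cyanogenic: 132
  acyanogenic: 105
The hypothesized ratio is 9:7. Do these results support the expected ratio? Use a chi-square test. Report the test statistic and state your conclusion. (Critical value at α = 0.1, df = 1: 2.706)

0.030; consistent

Expected counts for N = 237 under a 9:7 ratio (total parts = 16):
  cyanogenic: 237 × 9/16 = 133.3125
  acyanogenic: 237 × 7/16 = 103.6875
χ² = Σ (O − E)² / E
  cyanogenic: (132 − 133.3125)² / 133.3125 = 0.0129
  acyanogenic: (105 − 103.6875)² / 103.6875 = 0.0166
χ² = 0.0129 + 0.0166 = 0.0295 ≈ 0.030
Degrees of freedom = 2 − 1 = 1; critical value at α = 0.1 is 2.706.
Since 0.030 < 2.706, we fail to reject the null hypothesis — the data are consistent with the 9:7 ratio.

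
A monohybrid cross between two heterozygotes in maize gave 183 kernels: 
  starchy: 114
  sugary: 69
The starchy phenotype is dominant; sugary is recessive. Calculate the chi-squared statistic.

15.754

For a monohybrid cross between heterozygotes with complete dominance, the expected phenotypic ratio is 3:1.
Under the 3:1 hypothesis (Σ ratio = 4, N = 183):
  starchy: 183 × 3/4 = 137.25
  sugary: 183 × 1/4 = 45.75
χ² = Σ (O − E)² / E
  starchy: (114 − 137.25)² / 137.25 = 3.9385
  sugary: (69 − 45.75)² / 45.75 = 11.8156
χ² = 3.9385 + 11.8156 = 15.7541 ≈ 15.754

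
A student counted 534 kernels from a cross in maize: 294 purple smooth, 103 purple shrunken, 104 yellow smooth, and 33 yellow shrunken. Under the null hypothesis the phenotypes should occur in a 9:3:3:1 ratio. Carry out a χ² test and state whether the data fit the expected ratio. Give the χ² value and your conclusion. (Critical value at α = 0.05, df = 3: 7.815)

Expected counts for N = 534 under a 9:3:3:1 ratio (total parts = 16):
  purple smooth: 534 × 9/16 = 300.375
  purple shrunken: 534 × 3/16 = 100.125
  yellow smooth: 534 × 3/16 = 100.125
  yellow shrunken: 534 × 1/16 = 33.375
χ² = Σ (O − E)² / E
  purple smooth: (294 − 300.375)² / 300.375 = 0.1353
  purple shrunken: (103 − 100.125)² / 100.125 = 0.0826
  yellow smooth: (104 − 100.125)² / 100.125 = 0.1500
  yellow shrunken: (33 − 33.375)² / 33.375 = 0.0042
χ² = 0.1353 + 0.0826 + 0.1500 + 0.0042 = 0.3721 ≈ 0.372
Degrees of freedom = 4 − 1 = 3; critical value at α = 0.05 is 7.815.
Since 0.372 < 7.815, we fail to reject the null hypothesis — the data are consistent with the 9:3:3:1 ratio.

0.372; consistent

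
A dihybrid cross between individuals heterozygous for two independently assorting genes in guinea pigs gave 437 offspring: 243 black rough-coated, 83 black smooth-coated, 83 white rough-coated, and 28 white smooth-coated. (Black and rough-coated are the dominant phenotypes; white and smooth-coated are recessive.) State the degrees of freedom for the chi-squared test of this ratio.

3

A dihybrid F₂ with independent assortment and complete dominance at both loci gives a 9:3:3:1 phenotypic ratio.
A goodness-of-fit test with 4 phenotype classes has df = 4 − 1 = 3.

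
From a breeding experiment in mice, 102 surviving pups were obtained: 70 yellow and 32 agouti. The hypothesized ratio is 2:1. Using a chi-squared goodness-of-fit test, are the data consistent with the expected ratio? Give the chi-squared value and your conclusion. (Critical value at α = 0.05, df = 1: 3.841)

0.176; consistent

Expected counts for N = 102 under a 2:1 ratio (total parts = 3):
  yellow: 102 × 2/3 = 68
  agouti: 102 × 1/3 = 34
χ² = Σ (O − E)² / E
  yellow: (70 − 68)² / 68 = 0.0588
  agouti: (32 − 34)² / 34 = 0.1176
χ² = 0.0588 + 0.1176 = 0.1764 ≈ 0.176
Degrees of freedom = 2 − 1 = 1; critical value at α = 0.05 is 3.841.
Since 0.176 < 3.841, we fail to reject the null hypothesis — the data are consistent with the 2:1 ratio.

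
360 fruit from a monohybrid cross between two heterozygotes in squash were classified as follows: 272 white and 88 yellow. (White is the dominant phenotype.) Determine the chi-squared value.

For a monohybrid cross between heterozygotes with complete dominance, the expected phenotypic ratio is 3:1.
The 3:1 ratio has 4 parts, so with N = 360 the expected counts are:
  white: 360 × 3/4 = 270
  yellow: 360 × 1/4 = 90
χ² = Σ (O − E)² / E
  white: (272 − 270)² / 270 = 0.0148
  yellow: (88 − 90)² / 90 = 0.0444
χ² = 0.0148 + 0.0444 = 0.0592 ≈ 0.059

0.059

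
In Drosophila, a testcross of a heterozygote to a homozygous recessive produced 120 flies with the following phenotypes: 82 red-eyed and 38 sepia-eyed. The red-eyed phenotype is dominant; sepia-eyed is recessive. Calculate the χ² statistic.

16.133

A testcross of a heterozygote (Aa × aa) gives a 1:1 phenotypic ratio.
Expected counts for N = 120 under a 1:1 ratio (total parts = 2):
  red-eyed: 120 × 1/2 = 60
  sepia-eyed: 120 × 1/2 = 60
χ² = Σ (O − E)² / E
  red-eyed: (82 − 60)² / 60 = 8.0667
  sepia-eyed: (38 − 60)² / 60 = 8.0667
χ² = 8.0667 + 8.0667 = 16.1334 ≈ 16.133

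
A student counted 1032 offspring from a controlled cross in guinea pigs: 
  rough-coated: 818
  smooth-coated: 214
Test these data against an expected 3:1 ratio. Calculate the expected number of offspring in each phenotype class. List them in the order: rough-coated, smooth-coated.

774, 258

Under the 3:1 hypothesis (Σ ratio = 4, N = 1032):
  rough-coated: 1032 × 3/4 = 774
  smooth-coated: 1032 × 1/4 = 258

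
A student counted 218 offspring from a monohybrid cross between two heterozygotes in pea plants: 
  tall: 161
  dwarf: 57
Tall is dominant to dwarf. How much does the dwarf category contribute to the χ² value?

0.115

For a monohybrid cross between heterozygotes with complete dominance, the expected phenotypic ratio is 3:1.
Under the 3:1 hypothesis (Σ ratio = 4, N = 218):
  tall: 218 × 3/4 = 163.5
  dwarf: 218 × 1/4 = 54.5
Contribution of dwarf: (57 − 54.5)² / 54.5 = 0.1147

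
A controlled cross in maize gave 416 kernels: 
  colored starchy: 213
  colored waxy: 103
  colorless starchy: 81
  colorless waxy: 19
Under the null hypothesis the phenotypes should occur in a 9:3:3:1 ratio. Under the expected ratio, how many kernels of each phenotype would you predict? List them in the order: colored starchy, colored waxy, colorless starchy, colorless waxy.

234, 78, 78, 26

The 9:3:3:1 ratio has 16 parts, so with N = 416 the expected counts are:
  colored starchy: 416 × 9/16 = 234
  colored waxy: 416 × 3/16 = 78
  colorless starchy: 416 × 3/16 = 78
  colorless waxy: 416 × 1/16 = 26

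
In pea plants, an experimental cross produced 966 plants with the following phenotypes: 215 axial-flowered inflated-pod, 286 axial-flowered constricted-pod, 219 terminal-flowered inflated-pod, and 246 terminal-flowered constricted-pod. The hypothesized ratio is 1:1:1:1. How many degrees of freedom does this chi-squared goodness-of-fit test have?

3

A goodness-of-fit test with 4 phenotype classes has df = 4 − 1 = 3.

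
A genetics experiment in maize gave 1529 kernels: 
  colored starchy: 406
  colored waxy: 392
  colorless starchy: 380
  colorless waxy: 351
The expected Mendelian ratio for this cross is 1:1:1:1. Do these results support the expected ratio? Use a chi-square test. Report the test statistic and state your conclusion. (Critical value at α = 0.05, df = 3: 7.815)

Under the 1:1:1:1 hypothesis (Σ ratio = 4, N = 1529):
  colored starchy: 1529 × 1/4 = 382.25
  colored waxy: 1529 × 1/4 = 382.25
  colorless starchy: 1529 × 1/4 = 382.25
  colorless waxy: 1529 × 1/4 = 382.25
χ² = Σ (O − E)² / E
  colored starchy: (406 − 382.25)² / 382.25 = 1.4756
  colored waxy: (392 − 382.25)² / 382.25 = 0.2487
  colorless starchy: (380 − 382.25)² / 382.25 = 0.0132
  colorless waxy: (351 − 382.25)² / 382.25 = 2.5548
χ² = 1.4756 + 0.2487 + 0.0132 + 2.5548 = 4.2923 ≈ 4.292
Degrees of freedom = 4 − 1 = 3; critical value at α = 0.05 is 7.815.
Since 4.292 < 7.815, we fail to reject the null hypothesis — the data are consistent with the 1:1:1:1 ratio.

4.292; consistent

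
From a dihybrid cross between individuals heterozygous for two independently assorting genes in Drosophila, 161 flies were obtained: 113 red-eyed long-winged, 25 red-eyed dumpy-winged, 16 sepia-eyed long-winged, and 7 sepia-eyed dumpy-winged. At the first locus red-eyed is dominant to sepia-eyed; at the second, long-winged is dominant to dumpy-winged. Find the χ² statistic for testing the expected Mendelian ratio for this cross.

A dihybrid F₂ with independent assortment and complete dominance at both loci gives a 9:3:3:1 phenotypic ratio.
Expected counts for N = 161 under a 9:3:3:1 ratio (total parts = 16):
  red-eyed long-winged: 161 × 9/16 = 90.5625
  red-eyed dumpy-winged: 161 × 3/16 = 30.1875
  sepia-eyed long-winged: 161 × 3/16 = 30.1875
  sepia-eyed dumpy-winged: 161 × 1/16 = 10.0625
χ² = Σ (O − E)² / E
  red-eyed long-winged: (113 − 90.5625)² / 90.5625 = 5.5590
  red-eyed dumpy-winged: (25 − 30.1875)² / 30.1875 = 0.8914
  sepia-eyed long-winged: (16 − 30.1875)² / 30.1875 = 6.6678
  sepia-eyed dumpy-winged: (7 − 10.0625)² / 10.0625 = 0.9321
χ² = 5.5590 + 0.8914 + 6.6678 + 0.9321 = 14.0503 ≈ 14.050

14.050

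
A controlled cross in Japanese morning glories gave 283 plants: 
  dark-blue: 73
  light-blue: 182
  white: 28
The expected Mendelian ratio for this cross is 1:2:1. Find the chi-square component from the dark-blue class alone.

0.072

Expected counts for N = 283 under a 1:2:1 ratio (total parts = 4):
  dark-blue: 283 × 1/4 = 70.75
  light-blue: 283 × 2/4 = 141.5
  white: 283 × 1/4 = 70.75
Contribution of dark-blue: (73 − 70.75)² / 70.75 = 0.0716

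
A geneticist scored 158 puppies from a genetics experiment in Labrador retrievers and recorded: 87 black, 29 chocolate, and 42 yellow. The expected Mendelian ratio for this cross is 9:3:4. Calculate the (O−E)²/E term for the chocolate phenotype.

0.013

Total ratio parts = 16. Expected numbers out of 158:
  black: 158 × 9/16 = 88.875
  chocolate: 158 × 3/16 = 29.625
  yellow: 158 × 4/16 = 39.5
Contribution of chocolate: (29 − 29.625)² / 29.625 = 0.0132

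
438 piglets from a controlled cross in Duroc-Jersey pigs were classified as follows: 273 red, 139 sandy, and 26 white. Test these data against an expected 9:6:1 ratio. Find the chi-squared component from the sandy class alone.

The 9:6:1 ratio has 16 parts, so with N = 438 the expected counts are:
  red: 438 × 9/16 = 246.375
  sandy: 438 × 6/16 = 164.25
  white: 438 × 1/16 = 27.375
Contribution of sandy: (139 − 164.25)² / 164.25 = 3.8817

3.882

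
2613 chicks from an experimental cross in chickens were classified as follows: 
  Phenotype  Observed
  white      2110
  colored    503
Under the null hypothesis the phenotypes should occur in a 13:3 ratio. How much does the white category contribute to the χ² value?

0.080

Total ratio parts = 16. Expected numbers out of 2613:
  white: 2613 × 13/16 = 2123.0625
  colored: 2613 × 3/16 = 489.9375
Contribution of white: (2110 − 2123.0625)² / 2123.0625 = 0.0804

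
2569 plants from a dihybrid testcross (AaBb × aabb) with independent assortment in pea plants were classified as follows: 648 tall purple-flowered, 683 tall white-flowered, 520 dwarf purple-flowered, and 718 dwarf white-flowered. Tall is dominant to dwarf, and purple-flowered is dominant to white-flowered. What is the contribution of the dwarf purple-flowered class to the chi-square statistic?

23.270

A dihybrid testcross with independent assortment gives a 1:1:1:1 ratio.
Expected counts for N = 2569 under a 1:1:1:1 ratio (total parts = 4):
  tall purple-flowered: 2569 × 1/4 = 642.25
  tall white-flowered: 2569 × 1/4 = 642.25
  dwarf purple-flowered: 2569 × 1/4 = 642.25
  dwarf white-flowered: 2569 × 1/4 = 642.25
Contribution of dwarf purple-flowered: (520 − 642.25)² / 642.25 = 23.2699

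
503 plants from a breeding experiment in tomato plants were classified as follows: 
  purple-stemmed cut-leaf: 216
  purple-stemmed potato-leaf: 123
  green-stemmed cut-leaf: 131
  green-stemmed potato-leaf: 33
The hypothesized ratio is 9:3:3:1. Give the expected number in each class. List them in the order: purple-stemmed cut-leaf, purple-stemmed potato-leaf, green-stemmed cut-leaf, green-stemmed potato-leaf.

Expected counts for N = 503 under a 9:3:3:1 ratio (total parts = 16):
  purple-stemmed cut-leaf: 503 × 9/16 = 282.9375
  purple-stemmed potato-leaf: 503 × 3/16 = 94.3125
  green-stemmed cut-leaf: 503 × 3/16 = 94.3125
  green-stemmed potato-leaf: 503 × 1/16 = 31.4375

282.9375, 94.3125, 94.3125, 31.4375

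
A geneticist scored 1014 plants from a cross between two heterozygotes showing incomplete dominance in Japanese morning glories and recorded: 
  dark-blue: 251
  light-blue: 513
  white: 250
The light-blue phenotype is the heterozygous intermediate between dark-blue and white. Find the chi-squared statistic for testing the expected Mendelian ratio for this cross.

With incomplete dominance, a heterozygote × heterozygote cross gives a 1:2:1 phenotypic ratio.
Under the 1:2:1 hypothesis (Σ ratio = 4, N = 1014):
  dark-blue: 1014 × 1/4 = 253.5
  light-blue: 1014 × 2/4 = 507
  white: 1014 × 1/4 = 253.5
χ² = Σ (O − E)² / E
  dark-blue: (251 − 253.5)² / 253.5 = 0.0247
  light-blue: (513 − 507)² / 507 = 0.0710
  white: (250 − 253.5)² / 253.5 = 0.0483
χ² = 0.0247 + 0.0710 + 0.0483 = 0.144

0.144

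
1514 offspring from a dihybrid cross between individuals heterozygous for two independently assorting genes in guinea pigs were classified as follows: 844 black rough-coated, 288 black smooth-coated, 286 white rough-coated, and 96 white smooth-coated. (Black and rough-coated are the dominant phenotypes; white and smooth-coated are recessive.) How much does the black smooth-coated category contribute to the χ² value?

A dihybrid F₂ with independent assortment and complete dominance at both loci gives a 9:3:3:1 phenotypic ratio.
Expected counts for N = 1514 under a 9:3:3:1 ratio (total parts = 16):
  black rough-coated: 1514 × 9/16 = 851.625
  black smooth-coated: 1514 × 3/16 = 283.875
  white rough-coated: 1514 × 3/16 = 283.875
  white smooth-coated: 1514 × 1/16 = 94.625
Contribution of black smooth-coated: (288 − 283.875)² / 283.875 = 0.0599

0.060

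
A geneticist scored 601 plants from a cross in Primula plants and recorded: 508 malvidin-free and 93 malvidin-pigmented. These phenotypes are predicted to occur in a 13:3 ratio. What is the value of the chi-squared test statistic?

The 13:3 ratio has 16 parts, so with N = 601 the expected counts are:
  malvidin-free: 601 × 13/16 = 488.3125
  malvidin-pigmented: 601 × 3/16 = 112.6875
χ² = Σ (O − E)² / E
  malvidin-free: (508 − 488.3125)² / 488.3125 = 0.7937
  malvidin-pigmented: (93 − 112.6875)² / 112.6875 = 3.4396
χ² = 0.7937 + 3.4396 = 4.2333 ≈ 4.233

4.233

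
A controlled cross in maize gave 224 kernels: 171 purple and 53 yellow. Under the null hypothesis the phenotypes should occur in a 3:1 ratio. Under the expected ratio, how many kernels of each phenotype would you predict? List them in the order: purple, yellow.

168, 56

Under the 3:1 hypothesis (Σ ratio = 4, N = 224):
  purple: 224 × 3/4 = 168
  yellow: 224 × 1/4 = 56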